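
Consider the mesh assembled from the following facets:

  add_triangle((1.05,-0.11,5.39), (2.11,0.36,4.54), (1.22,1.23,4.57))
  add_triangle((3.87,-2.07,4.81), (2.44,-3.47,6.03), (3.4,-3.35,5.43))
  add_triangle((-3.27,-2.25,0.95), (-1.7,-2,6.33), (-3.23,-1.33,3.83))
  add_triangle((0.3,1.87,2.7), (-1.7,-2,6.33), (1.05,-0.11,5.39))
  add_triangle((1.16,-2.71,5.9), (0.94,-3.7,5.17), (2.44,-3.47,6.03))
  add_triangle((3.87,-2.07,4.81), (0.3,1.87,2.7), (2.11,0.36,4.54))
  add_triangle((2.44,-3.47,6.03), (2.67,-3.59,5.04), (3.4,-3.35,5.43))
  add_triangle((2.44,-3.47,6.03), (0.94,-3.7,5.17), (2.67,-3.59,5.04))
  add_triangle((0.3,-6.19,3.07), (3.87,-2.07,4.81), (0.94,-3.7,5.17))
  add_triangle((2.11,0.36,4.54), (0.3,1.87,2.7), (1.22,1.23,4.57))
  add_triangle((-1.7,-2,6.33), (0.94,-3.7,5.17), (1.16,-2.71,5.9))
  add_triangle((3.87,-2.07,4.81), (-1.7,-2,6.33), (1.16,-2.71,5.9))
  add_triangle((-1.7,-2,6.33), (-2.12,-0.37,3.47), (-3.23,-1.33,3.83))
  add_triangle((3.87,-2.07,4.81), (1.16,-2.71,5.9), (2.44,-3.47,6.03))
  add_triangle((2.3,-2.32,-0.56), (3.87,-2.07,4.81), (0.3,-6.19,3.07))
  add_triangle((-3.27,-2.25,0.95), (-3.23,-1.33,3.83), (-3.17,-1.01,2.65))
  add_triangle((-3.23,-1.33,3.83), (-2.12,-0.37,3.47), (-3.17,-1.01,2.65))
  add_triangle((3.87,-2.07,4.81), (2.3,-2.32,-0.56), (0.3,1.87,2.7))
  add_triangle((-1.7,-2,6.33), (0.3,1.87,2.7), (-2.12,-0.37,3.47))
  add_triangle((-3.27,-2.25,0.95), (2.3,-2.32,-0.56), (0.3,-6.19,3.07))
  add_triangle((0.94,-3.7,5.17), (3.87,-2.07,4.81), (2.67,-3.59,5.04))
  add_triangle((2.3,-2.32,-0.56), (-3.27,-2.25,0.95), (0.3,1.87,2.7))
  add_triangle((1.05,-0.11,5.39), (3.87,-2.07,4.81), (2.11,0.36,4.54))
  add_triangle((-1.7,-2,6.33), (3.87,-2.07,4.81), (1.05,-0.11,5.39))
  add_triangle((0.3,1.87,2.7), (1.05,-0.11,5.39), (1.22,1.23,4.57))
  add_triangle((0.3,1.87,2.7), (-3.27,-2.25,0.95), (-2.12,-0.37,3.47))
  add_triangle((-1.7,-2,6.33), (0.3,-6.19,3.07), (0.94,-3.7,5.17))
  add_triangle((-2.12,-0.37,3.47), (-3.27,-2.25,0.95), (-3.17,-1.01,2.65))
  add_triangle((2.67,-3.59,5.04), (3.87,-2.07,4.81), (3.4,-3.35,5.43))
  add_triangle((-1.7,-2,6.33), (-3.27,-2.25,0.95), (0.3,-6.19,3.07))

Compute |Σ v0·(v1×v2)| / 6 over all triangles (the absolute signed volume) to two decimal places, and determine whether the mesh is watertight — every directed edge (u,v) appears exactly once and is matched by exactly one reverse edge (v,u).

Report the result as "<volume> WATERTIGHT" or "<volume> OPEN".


Per-triangle v0·(v1×v2)/6:
  t1: +1.3228
  t2: +1.2792
  t3: +4.1471
  t4: +5.4523
  t5: +1.6875
  t6: +0.2768
  t7: +0.6909
  t8: +1.2579
  t9: +10.0007
  t10: +0.5058
  t11: +3.9056
  t12: +3.0131
  t13: +1.8372
  t14: +2.1856
  t15: +15.1911
  t16: +1.0047
  t17: +0.4522
  t18: +2.8415
  t19: +4.1988
  t20: +6.3378
  t21: -2.0299
  t22: -6.0261
  t23: +3.3636
  t24: +10.1249
  t25: +0.8389
  t26: +0.9339
  t27: +10.3716
  t28: -0.7958
  t29: -0.0213
  t30: +18.9164
Σ = +103.2647 → |volume| = 103.26

Directed edges: 90 total, each appears once with its reverse present → watertight.

103.26 WATERTIGHT


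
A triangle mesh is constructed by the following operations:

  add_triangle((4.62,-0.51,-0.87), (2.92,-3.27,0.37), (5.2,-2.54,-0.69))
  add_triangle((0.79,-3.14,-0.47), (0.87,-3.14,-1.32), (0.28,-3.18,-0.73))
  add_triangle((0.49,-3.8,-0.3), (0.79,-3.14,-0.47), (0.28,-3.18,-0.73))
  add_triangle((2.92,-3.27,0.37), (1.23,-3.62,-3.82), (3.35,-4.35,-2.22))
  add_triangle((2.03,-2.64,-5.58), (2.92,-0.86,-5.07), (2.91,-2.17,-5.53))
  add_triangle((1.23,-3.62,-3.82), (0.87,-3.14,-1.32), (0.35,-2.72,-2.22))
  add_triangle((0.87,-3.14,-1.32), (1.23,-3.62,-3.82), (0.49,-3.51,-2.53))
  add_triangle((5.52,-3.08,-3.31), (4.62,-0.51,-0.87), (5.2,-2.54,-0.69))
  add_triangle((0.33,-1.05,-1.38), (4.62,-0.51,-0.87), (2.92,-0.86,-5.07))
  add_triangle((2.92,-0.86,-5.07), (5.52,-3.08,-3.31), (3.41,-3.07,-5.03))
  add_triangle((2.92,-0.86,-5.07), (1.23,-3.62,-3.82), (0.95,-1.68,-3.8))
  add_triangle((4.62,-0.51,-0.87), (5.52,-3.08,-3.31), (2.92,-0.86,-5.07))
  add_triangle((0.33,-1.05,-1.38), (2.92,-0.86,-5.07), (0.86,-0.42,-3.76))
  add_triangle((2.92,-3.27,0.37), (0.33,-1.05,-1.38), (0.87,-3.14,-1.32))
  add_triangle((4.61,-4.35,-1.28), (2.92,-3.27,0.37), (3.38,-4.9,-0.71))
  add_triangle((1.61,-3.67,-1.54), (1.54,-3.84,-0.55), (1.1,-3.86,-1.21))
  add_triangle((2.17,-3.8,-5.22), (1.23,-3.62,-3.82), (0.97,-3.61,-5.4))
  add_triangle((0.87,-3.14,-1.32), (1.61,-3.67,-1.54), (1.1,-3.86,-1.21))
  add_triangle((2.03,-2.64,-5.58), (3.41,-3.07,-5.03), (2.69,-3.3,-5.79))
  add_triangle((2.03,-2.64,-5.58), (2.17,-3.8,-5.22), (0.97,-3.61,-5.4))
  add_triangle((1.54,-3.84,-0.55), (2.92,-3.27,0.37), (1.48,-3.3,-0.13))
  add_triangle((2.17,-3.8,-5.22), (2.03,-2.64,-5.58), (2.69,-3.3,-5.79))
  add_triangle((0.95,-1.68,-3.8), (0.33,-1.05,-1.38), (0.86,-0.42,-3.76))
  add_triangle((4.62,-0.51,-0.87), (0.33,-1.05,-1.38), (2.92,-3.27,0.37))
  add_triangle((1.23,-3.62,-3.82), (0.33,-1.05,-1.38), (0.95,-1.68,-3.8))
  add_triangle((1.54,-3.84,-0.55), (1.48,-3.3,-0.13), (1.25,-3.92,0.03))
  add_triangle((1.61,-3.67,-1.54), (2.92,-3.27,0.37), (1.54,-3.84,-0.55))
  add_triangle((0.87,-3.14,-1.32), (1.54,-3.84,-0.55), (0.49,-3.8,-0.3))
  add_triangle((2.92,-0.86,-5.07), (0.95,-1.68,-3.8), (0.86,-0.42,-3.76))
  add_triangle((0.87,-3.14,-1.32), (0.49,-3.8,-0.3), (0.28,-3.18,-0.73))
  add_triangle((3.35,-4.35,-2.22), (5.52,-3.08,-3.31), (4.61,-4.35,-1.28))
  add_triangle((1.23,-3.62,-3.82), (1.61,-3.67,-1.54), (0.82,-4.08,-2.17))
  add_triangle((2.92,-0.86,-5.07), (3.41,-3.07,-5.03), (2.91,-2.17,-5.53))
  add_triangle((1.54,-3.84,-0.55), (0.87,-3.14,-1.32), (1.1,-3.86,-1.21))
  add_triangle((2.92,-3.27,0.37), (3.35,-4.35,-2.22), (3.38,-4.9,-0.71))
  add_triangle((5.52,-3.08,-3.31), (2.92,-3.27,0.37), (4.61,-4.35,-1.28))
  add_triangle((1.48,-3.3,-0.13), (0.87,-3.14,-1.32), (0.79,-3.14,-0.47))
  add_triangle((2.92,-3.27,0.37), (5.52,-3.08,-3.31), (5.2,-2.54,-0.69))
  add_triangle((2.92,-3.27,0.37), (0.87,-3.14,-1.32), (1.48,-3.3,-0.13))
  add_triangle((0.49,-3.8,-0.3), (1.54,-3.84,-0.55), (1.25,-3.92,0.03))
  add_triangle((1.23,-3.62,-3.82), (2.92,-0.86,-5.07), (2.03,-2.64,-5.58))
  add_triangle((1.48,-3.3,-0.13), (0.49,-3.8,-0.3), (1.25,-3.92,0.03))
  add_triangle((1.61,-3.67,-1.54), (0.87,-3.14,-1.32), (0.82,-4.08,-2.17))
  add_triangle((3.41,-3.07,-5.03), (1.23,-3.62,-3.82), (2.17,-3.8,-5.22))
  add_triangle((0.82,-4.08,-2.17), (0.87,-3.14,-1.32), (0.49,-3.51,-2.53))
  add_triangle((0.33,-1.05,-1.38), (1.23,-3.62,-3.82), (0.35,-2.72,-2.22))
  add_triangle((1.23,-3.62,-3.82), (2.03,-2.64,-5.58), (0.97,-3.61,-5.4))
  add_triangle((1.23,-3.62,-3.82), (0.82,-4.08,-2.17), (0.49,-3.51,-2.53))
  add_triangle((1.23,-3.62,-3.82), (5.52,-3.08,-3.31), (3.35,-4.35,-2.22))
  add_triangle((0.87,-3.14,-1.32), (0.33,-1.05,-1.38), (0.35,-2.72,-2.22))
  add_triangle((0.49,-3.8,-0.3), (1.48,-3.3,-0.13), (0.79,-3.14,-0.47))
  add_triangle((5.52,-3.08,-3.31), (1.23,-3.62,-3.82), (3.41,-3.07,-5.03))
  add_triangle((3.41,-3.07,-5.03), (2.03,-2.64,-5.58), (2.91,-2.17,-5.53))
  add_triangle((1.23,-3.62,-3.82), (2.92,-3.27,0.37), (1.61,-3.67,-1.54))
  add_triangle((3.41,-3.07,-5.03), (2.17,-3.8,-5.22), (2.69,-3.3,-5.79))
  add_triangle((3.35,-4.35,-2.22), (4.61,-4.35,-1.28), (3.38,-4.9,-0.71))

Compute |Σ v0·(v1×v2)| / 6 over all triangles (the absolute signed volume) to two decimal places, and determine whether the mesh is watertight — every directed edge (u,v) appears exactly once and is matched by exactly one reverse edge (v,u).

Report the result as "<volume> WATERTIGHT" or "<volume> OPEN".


47.54 WATERTIGHT

Per-triangle v0·(v1×v2)/6:
  t1: +0.7361
  t2: -0.2420
  t3: -0.1351
  t4: +1.7282
  t5: +0.8389
  t6: +0.6134
  t7: -0.7056
  t8: +3.9873
  t9: -2.9821
  t10: +5.6772
  t11: +2.2617
  t12: +7.6591
  t13: -0.9856
  t14: -1.0249
  t15: +1.4616
  t16: +0.3490
  t17: +1.0307
  t18: +0.1281
  t19: +0.4492
  t20: +1.4963
  t21: +0.2688
  t22: +0.5808
  t23: +0.0341
  t24: -3.7091
  t25: +0.0950
  t26: +0.1299
  t27: +1.1184
  t28: +0.6367
  t29: +1.3702
  t30: +0.2294
  t31: +3.7332
  t32: +1.2647
  t33: +1.0491
  t34: -0.0858
  t35: -1.1033
  t36: +1.2283
  t37: -0.3043
  t38: +4.3704
  t39: -0.8087
  t40: +0.3410
  t41: -1.5846
  t42: -0.1652
  t43: +0.1407
  t44: +0.7787
  t45: -0.0565
  t46: +0.1047
  t47: -1.5198
  t48: +0.5041
  t49: +6.4651
  t50: -0.2203
  t51: -0.1802
  t52: +4.7468
  t53: +1.2324
  t54: +1.7091
  t55: +0.9042
  t56: +1.9040
Σ = +47.5436 → |volume| = 47.54

Directed edges: 168 total, each appears once with its reverse present → watertight.


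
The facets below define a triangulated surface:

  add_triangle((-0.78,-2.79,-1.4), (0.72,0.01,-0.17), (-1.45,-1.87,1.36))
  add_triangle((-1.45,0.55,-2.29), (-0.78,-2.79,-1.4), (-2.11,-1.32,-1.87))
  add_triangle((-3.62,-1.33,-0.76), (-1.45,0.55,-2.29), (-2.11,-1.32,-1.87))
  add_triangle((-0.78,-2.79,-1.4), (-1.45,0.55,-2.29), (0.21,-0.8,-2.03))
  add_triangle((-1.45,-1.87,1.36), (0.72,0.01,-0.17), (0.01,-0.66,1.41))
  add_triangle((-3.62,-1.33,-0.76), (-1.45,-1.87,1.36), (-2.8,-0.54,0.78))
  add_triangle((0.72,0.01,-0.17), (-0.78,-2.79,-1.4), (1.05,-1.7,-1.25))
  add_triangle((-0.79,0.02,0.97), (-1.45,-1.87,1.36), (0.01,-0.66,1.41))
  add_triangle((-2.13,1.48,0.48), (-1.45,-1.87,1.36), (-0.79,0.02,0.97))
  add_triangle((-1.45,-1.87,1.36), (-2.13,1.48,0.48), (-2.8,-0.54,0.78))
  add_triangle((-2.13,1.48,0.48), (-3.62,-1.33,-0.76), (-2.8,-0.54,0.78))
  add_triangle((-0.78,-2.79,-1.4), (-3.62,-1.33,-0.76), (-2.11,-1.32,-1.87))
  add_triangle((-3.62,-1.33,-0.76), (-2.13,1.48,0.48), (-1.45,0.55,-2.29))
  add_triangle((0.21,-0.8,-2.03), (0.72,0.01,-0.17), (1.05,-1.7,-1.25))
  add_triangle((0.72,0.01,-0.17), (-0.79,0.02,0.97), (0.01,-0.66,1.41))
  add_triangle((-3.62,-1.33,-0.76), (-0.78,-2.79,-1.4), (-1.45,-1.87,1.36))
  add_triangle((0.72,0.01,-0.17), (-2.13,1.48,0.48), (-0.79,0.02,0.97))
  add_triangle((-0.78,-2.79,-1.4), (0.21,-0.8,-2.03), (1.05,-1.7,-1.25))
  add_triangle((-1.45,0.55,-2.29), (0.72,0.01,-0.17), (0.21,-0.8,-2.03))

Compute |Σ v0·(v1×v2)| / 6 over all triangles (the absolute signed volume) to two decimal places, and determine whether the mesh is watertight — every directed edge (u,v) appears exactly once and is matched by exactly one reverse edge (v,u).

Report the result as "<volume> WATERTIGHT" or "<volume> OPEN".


20.94 OPEN

Per-triangle v0·(v1×v2)/6:
  t1: +0.6910
  t2: +1.1767
  t3: +1.5848
  t4: +1.7319
  t5: +0.2329
  t6: +1.5944
  t7: +0.0083
  t8: +0.3936
  t9: +0.6150
  t10: +0.7595
  t11: +1.5938
  t12: +1.7490
  t13: +3.3162
  t14: +0.3109
  t15: +0.0673
  t16: +3.5114
  t17: +0.1420
  t18: +1.0750
  t19: +0.3891
Σ = +20.9429 → |volume| = 20.94

Directed edges: 57 total; 3 unmatched, e.g. (-2.13,1.48,0.48)→(-1.45,0.55,-2.29) → open.


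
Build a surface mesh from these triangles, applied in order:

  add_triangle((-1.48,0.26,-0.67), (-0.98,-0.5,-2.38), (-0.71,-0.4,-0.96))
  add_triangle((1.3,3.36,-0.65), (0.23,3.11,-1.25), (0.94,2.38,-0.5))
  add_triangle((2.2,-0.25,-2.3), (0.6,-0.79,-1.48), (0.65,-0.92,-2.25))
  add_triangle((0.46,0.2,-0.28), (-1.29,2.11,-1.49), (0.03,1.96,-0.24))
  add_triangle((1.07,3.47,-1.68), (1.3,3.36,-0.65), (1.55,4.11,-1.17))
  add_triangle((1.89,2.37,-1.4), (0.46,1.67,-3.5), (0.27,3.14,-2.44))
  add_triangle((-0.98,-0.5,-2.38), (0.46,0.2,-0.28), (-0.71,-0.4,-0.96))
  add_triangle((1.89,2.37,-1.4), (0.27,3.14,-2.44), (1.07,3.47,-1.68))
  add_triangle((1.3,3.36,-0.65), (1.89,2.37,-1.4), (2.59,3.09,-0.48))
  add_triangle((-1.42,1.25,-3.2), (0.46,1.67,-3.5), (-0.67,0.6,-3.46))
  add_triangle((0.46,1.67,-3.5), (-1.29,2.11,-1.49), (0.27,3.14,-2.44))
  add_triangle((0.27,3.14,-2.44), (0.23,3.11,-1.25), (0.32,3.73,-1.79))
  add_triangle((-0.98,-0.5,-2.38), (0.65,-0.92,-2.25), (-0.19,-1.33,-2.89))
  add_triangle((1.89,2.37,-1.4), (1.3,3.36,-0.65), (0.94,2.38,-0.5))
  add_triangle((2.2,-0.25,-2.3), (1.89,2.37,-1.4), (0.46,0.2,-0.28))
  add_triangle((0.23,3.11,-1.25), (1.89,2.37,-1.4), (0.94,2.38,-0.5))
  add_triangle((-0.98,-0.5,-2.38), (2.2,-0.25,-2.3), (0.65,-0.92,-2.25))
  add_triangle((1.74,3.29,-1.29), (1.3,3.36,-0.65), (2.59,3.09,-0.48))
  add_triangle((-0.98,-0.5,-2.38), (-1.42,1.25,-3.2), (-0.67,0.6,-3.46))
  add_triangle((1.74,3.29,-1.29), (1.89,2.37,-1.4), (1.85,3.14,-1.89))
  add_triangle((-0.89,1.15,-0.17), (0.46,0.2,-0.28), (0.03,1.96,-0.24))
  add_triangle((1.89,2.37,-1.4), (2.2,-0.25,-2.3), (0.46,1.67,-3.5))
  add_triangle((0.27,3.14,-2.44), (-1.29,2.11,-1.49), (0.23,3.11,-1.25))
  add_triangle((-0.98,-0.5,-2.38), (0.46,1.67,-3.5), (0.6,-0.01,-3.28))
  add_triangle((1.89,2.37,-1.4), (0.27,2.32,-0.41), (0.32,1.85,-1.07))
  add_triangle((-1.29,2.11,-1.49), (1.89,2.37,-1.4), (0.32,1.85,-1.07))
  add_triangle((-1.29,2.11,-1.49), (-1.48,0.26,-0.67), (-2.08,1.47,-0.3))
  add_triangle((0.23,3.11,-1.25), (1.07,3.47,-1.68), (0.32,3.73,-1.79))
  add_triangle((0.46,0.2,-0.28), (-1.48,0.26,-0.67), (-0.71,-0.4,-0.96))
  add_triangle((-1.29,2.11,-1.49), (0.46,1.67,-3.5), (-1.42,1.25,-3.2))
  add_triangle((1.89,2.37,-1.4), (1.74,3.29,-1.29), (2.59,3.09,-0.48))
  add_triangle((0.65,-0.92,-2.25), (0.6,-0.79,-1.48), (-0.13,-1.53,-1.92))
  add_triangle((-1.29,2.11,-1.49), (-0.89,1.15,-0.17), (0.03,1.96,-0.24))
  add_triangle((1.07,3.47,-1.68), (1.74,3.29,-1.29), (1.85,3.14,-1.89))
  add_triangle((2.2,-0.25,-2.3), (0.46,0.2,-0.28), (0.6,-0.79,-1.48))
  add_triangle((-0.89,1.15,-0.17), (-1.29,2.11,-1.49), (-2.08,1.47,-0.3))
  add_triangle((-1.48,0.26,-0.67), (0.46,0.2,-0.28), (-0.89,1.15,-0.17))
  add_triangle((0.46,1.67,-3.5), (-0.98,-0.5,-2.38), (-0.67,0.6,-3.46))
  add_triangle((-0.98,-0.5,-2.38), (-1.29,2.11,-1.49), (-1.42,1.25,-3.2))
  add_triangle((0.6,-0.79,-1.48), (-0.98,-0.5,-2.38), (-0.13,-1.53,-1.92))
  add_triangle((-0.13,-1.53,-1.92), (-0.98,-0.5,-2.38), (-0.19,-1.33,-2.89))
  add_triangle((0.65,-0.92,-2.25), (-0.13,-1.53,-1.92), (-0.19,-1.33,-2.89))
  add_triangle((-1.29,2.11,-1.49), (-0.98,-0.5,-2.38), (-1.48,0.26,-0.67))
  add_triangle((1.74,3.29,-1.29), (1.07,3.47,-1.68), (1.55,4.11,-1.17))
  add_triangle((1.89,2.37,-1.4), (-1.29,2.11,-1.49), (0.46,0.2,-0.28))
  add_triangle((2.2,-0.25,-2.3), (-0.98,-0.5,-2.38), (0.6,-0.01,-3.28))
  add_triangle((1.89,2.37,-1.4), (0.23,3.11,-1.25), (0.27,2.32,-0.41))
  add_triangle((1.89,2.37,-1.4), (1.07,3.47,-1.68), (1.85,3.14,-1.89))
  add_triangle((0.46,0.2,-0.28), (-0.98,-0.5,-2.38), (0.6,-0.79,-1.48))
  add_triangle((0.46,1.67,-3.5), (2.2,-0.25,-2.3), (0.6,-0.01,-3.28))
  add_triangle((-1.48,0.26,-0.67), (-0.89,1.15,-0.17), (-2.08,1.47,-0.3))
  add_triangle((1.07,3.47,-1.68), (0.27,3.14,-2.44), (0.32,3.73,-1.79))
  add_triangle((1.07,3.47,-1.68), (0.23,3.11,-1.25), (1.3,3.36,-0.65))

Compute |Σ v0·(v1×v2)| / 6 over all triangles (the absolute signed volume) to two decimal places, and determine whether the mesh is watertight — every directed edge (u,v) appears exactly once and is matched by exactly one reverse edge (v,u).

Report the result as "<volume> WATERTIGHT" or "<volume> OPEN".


Per-triangle v0·(v1×v2)/6:
  t1: +0.1448
  t2: -0.0285
  t3: +0.1511
  t4: +0.2942
  t5: +0.0345
  t6: +2.0165
  t7: +0.0129
  t8: +0.7186
  t9: -0.7994
  t10: +0.9467
  t11: +1.6711
  t12: +0.0213
  t13: +0.2746
  t14: -0.0115
  t15: +0.1371
  t16: -0.5830
  t17: +0.7042
  t18: +0.5412
  t19: +0.6293
  t20: +0.1811
  t21: -0.0801
  t22: +3.2250
  t23: +0.8955
  t24: +1.3489
  t25: -0.4241
  t26: -0.1380
  t27: +0.5449
  t28: +0.1161
  t29: -0.1074
  t30: +1.7421
  t31: +0.5021
  t32: +0.0956
  t33: +0.3526
  t34: +0.3096
  t35: -0.0257
  t36: +0.2182
  t37: -0.1358
  t38: +0.2806
  t39: +0.4174
  t40: -0.4150
  t41: +0.2575
  t42: +0.2482
  t43: +1.0498
  t44: +0.2945
  t45: -0.2190
  t46: +0.6673
  t47: +0.4872
  t48: -0.1191
  t49: -0.2335
  t50: +1.6108
  t51: -0.0938
  t52: +0.4480
  t53: +0.4508
Σ = +20.6282 → |volume| = 20.63

Directed edges: 159 total; 7 unmatched, e.g. (1.3,3.36,-0.65)→(1.55,4.11,-1.17) → open.

20.63 OPEN


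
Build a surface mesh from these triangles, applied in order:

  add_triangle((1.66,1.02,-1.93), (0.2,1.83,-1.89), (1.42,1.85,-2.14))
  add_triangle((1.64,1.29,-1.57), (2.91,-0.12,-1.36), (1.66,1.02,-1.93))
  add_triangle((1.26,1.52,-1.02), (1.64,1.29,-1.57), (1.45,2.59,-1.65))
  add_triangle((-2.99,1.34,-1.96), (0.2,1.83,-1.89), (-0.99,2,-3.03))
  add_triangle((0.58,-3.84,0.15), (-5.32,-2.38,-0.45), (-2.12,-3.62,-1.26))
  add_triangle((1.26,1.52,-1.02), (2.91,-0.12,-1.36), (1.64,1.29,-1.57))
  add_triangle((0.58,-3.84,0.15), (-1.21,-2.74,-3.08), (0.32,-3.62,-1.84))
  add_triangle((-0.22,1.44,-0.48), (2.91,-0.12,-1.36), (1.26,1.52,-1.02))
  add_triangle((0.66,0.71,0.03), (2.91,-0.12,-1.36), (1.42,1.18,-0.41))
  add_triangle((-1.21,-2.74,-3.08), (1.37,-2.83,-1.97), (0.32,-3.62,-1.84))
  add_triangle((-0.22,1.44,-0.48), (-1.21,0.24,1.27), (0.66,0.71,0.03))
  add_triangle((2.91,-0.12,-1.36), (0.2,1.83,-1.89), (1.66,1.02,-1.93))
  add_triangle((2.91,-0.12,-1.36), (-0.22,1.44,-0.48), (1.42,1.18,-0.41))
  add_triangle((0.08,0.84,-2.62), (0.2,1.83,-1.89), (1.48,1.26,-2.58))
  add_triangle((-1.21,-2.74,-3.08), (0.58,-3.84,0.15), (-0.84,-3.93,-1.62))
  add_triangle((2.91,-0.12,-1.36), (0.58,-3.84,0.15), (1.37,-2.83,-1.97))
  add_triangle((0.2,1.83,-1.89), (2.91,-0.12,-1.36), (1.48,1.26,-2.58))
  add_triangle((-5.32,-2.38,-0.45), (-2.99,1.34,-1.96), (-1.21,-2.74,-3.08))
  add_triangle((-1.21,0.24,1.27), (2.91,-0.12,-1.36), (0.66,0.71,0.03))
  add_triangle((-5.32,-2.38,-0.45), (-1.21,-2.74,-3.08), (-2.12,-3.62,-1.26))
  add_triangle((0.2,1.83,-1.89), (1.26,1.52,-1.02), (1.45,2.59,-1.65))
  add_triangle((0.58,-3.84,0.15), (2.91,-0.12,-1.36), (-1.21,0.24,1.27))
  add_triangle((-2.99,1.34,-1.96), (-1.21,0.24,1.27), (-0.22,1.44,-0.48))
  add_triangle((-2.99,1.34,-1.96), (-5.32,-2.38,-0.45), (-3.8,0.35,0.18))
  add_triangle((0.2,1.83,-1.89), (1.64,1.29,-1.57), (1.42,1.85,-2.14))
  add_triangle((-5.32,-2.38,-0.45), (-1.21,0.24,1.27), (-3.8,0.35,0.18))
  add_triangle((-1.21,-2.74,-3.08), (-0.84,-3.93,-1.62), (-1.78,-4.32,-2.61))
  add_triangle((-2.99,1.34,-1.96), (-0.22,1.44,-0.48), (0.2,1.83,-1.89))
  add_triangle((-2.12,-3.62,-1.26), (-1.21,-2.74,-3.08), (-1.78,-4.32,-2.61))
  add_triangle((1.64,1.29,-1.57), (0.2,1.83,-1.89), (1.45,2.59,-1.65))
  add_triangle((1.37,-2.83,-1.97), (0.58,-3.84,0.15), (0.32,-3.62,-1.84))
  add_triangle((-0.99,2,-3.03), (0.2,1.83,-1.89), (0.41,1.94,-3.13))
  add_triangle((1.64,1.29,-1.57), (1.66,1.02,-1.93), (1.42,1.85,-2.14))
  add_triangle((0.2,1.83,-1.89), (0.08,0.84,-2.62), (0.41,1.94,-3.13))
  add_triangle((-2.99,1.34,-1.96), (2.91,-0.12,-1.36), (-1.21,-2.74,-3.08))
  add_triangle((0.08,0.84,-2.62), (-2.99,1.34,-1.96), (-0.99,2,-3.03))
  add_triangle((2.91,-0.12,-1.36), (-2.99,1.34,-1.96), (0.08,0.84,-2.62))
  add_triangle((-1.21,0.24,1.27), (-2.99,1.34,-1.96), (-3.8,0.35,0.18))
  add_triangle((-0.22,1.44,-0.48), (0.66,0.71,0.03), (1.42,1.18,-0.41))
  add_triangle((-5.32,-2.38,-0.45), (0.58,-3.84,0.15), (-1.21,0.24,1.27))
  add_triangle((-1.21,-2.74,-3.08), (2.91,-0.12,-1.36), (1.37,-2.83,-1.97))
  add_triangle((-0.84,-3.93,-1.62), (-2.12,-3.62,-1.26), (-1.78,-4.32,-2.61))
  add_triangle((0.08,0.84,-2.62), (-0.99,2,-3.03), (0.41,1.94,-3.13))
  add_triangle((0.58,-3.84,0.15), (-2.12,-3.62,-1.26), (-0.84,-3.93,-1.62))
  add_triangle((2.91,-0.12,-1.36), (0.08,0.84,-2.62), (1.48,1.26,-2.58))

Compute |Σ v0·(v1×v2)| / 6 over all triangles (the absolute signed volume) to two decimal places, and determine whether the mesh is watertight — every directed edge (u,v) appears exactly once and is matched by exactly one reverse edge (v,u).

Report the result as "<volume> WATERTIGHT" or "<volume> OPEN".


Per-triangle v0·(v1×v2)/6:
  t1: +0.2173
  t2: +0.3358
  t3: +0.1116
  t4: +0.7102
  t5: +4.1672
  t6: +0.3287
  t7: +1.5967
  t8: -0.1451
  t9: +0.1126
  t10: +1.6057
  t11: +0.3241
  t12: -0.0806
  t13: +0.5261
  t14: +0.7221
  t15: +1.0809
  t16: +3.0275
  t17: +0.5325
  t18: +10.3974
  t19: +0.2207
  t20: +4.9467
  t21: -0.1463
  t22: +1.3427
  t23: +1.3286
  t24: +4.2934
  t25: +0.0166
  t26: +2.1471
  t27: +0.7553
  t28: +1.0298
  t29: +0.6987
  t30: +0.5532
  t31: +1.4972
  t32: +0.4734
  t33: +0.1293
  t34: -0.1099
  t35: +6.6941
  t36: +1.0334
  t37: -0.1508
  t38: +0.9888
  t39: +0.1055
  t40: +5.0582
  t41: +3.1045
  t42: +0.8615
  t43: +0.5839
  t44: +1.7411
  t45: +0.8824
Σ = +65.6497 → |volume| = 65.65

Directed edges: 135 total; 3 unmatched, e.g. (1.26,1.52,-1.02)→(-0.22,1.44,-0.48) → open.

65.65 OPEN


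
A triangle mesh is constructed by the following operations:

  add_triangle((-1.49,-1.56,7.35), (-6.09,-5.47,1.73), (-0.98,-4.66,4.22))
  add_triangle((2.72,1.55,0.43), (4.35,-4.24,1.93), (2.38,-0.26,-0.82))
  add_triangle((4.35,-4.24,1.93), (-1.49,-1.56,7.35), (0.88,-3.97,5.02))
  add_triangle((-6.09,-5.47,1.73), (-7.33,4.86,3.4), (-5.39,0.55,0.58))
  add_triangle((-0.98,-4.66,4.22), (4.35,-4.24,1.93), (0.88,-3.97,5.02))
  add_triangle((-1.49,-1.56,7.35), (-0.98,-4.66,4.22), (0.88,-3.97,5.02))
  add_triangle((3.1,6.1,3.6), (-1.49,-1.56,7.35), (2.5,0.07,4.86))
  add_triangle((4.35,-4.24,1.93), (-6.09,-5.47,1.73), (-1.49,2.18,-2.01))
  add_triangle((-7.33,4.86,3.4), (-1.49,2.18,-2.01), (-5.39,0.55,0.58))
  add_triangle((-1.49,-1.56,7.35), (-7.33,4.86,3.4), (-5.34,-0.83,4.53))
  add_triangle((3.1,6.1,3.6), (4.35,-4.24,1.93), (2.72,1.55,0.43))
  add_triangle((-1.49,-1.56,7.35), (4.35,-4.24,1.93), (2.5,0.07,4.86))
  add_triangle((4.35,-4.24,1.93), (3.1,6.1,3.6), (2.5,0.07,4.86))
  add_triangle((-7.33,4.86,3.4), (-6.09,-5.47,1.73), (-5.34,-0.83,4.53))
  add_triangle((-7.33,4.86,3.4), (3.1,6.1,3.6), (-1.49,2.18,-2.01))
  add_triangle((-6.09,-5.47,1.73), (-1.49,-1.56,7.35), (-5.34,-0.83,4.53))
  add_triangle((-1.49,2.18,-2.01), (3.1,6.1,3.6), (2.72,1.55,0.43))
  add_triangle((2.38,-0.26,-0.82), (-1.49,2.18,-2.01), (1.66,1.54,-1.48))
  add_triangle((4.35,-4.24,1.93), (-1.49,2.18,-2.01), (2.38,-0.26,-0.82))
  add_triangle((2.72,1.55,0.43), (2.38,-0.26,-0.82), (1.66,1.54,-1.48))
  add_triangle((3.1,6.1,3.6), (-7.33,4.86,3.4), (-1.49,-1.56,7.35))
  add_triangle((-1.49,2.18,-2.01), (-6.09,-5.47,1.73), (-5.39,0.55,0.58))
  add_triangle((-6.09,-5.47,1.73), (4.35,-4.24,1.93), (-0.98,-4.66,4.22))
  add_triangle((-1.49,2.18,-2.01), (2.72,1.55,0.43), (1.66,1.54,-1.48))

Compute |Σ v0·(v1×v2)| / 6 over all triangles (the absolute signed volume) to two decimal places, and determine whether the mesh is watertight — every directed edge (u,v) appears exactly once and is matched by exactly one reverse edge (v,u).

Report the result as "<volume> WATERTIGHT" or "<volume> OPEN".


Per-triangle v0·(v1×v2)/6:
  t1: +25.6872
  t2: +4.5539
  t3: +7.9654
  t4: +18.2589
  t5: +8.3441
  t6: +9.1937
  t7: +24.1378
  t8: +8.8165
  t9: +12.7743
  t10: +29.1637
  t11: +11.9130
  t12: +22.7510
  t13: +20.7617
  t14: +29.6928
  t15: +34.2487
  t16: +28.5640
  t17: +7.7564
  t18: +0.9963
  t19: +1.0247
  t20: +1.5988
  t21: +82.0250
  t22: +9.9185
  t23: +20.4494
  t24: +1.9148
Σ = +422.5107 → |volume| = 422.51

Directed edges: 72 total, each appears once with its reverse present → watertight.

422.51 WATERTIGHT


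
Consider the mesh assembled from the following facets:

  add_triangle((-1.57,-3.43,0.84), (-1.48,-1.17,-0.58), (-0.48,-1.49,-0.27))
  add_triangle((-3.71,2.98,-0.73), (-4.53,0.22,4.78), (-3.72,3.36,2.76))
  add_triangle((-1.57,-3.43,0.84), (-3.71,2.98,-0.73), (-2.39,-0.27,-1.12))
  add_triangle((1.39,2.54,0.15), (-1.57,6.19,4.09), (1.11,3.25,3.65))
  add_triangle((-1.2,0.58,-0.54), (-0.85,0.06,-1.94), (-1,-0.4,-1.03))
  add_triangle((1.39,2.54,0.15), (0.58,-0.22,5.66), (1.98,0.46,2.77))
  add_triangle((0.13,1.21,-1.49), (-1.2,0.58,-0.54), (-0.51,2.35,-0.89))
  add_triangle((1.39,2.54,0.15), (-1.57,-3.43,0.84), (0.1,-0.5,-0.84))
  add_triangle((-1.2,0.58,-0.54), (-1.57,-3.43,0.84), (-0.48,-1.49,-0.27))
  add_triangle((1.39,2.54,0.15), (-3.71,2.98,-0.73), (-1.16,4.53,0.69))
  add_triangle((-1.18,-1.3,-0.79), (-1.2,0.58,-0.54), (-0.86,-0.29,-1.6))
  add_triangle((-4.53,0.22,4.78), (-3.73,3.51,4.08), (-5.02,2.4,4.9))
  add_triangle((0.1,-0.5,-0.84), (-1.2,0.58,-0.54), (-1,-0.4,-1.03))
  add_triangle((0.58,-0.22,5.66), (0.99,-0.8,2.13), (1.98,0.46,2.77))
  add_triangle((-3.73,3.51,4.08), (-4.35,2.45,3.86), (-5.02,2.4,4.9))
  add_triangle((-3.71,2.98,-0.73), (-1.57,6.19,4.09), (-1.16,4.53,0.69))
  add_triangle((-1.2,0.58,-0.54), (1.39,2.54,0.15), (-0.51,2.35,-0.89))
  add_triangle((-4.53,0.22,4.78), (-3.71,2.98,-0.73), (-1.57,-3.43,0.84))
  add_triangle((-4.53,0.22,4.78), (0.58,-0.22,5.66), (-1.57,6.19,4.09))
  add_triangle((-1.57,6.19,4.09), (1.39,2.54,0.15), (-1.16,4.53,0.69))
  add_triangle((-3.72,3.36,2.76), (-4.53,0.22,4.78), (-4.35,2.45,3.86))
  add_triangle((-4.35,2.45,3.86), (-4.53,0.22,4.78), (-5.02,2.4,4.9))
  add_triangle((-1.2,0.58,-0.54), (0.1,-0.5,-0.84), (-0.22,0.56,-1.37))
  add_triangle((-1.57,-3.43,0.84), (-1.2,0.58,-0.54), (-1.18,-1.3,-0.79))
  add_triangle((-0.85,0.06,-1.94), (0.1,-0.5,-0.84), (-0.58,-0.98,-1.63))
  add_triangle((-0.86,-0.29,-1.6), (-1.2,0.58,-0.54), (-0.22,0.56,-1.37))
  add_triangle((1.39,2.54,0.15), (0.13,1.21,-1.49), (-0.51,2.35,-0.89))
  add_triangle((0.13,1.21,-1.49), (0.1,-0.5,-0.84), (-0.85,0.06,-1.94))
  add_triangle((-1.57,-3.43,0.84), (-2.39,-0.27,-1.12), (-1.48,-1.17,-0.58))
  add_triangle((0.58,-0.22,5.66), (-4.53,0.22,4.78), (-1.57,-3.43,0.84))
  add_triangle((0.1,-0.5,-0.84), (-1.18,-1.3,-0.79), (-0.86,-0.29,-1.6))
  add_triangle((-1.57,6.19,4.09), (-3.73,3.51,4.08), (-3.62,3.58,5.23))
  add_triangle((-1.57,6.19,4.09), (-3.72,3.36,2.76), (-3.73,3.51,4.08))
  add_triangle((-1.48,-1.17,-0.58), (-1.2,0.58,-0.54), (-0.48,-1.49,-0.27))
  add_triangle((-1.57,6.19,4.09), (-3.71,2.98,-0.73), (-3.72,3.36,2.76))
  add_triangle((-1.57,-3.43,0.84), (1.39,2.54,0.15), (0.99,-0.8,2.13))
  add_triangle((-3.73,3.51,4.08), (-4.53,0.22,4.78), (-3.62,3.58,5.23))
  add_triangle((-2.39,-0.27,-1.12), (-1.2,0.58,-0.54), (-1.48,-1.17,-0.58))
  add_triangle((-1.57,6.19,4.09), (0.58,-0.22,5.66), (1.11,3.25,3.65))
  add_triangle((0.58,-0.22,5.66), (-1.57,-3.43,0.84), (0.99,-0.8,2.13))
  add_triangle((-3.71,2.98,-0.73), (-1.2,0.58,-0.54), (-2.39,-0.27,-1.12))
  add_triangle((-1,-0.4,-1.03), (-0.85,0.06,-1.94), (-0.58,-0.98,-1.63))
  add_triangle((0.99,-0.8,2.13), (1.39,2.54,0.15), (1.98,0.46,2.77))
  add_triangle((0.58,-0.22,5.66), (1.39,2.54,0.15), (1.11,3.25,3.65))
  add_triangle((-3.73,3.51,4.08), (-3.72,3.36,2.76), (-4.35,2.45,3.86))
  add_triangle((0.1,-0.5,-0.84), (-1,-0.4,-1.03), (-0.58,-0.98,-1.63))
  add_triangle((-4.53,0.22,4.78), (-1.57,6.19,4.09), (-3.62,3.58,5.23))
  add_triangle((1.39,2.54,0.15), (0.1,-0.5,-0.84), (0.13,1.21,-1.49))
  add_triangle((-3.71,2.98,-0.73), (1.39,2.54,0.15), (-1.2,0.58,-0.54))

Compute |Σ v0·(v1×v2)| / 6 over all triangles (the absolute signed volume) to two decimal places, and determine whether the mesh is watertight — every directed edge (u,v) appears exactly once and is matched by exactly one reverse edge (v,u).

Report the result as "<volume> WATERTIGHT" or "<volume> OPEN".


143.73 OPEN

Per-triangle v0·(v1×v2)/6:
  t1: +0.4429
  t2: +8.6860
  t3: +3.4403
  t4: +6.2032
  t5: +0.2345
  t6: +3.3373
  t7: +0.4833
  t8: +0.2702
  t9: -0.5779
  t10: +2.3509
  t11: +0.4172
  t12: +1.2325
  t13: -0.1040
  t14: +1.5608
  t15: +0.6937
  t16: +6.9887
  t17: +0.2242
  t18: +14.0219
  t19: +29.3033
  t20: +4.8509
  t21: +0.2172
  t22: +0.5174
  t23: -0.1951
  t24: +0.7955
  t25: +0.1331
  t26: +0.2894
  t27: +0.9554
  t28: +0.3093
  t29: +0.4823
  t30: +16.7216
  t31: +0.2402
  t32: +3.4657
  t33: +3.6277
  t34: +0.0500
  t35: +9.6308
  t36: -0.3472
  t37: +3.1738
  t38: -0.0413
  t39: +10.7724
  t40: +3.5937
  t41: +0.2572
  t42: +0.2015
  t43: +0.0649
  t44: +2.6309
  t45: +1.2589
  t46: -0.0246
  t47: -0.2553
  t48: +0.4296
  t49: +0.7164
Σ = +143.7315 → |volume| = 143.73

Directed edges: 147 total; 9 unmatched, e.g. (-1.2,0.58,-0.54)→(-0.85,0.06,-1.94) → open.


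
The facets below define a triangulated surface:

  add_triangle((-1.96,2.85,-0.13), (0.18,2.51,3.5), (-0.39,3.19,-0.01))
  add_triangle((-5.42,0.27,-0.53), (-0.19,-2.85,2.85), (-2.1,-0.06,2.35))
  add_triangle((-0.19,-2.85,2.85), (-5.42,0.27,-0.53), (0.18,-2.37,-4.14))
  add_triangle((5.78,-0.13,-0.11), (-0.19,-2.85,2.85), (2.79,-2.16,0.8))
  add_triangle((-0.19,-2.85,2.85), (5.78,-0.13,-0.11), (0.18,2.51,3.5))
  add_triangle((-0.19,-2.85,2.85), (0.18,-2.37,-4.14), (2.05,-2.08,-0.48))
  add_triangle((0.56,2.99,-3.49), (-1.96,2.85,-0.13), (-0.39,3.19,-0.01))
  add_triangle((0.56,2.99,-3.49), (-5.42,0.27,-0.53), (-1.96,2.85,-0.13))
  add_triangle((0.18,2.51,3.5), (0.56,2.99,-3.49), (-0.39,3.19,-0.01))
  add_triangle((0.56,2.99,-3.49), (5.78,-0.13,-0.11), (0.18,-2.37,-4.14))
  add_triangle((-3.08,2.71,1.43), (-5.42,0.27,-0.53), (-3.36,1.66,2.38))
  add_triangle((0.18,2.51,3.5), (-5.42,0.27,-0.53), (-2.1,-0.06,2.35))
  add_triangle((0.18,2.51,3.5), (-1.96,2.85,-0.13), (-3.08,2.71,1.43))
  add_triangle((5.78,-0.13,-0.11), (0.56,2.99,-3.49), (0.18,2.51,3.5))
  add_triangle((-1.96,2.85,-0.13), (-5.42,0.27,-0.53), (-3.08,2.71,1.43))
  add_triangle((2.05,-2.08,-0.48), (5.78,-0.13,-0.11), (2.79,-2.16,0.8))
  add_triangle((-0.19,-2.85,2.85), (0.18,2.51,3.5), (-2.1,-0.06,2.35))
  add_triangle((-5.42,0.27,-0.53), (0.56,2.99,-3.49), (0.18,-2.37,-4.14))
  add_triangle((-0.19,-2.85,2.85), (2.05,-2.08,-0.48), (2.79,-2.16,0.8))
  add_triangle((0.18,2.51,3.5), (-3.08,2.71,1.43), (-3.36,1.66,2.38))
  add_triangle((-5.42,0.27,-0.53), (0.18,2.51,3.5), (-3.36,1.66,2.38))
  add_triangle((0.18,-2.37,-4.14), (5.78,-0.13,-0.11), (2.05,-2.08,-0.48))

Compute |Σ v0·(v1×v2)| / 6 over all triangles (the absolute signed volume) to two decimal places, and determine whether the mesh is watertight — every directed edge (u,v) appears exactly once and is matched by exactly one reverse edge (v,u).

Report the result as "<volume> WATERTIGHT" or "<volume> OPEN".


162.06 WATERTIGHT

Per-triangle v0·(v1×v2)/6:
  t1: +2.9743
  t2: +6.1740
  t3: +16.8574
  t4: +3.4050
  t5: +16.5266
  t6: +6.3569
  t7: +3.0418
  t8: +8.9814
  t9: +2.6271
  t10: +19.8952
  t11: +3.9210
  t12: +6.3324
  t13: +3.4949
  t14: +18.5602
  t15: +4.1618
  t16: +2.5624
  t17: +5.9973
  t18: +18.8946
  t19: +2.1539
  t20: +3.5080
  t21: -1.4678
  t22: +7.0998
Σ = +162.0583 → |volume| = 162.06

Directed edges: 66 total, each appears once with its reverse present → watertight.


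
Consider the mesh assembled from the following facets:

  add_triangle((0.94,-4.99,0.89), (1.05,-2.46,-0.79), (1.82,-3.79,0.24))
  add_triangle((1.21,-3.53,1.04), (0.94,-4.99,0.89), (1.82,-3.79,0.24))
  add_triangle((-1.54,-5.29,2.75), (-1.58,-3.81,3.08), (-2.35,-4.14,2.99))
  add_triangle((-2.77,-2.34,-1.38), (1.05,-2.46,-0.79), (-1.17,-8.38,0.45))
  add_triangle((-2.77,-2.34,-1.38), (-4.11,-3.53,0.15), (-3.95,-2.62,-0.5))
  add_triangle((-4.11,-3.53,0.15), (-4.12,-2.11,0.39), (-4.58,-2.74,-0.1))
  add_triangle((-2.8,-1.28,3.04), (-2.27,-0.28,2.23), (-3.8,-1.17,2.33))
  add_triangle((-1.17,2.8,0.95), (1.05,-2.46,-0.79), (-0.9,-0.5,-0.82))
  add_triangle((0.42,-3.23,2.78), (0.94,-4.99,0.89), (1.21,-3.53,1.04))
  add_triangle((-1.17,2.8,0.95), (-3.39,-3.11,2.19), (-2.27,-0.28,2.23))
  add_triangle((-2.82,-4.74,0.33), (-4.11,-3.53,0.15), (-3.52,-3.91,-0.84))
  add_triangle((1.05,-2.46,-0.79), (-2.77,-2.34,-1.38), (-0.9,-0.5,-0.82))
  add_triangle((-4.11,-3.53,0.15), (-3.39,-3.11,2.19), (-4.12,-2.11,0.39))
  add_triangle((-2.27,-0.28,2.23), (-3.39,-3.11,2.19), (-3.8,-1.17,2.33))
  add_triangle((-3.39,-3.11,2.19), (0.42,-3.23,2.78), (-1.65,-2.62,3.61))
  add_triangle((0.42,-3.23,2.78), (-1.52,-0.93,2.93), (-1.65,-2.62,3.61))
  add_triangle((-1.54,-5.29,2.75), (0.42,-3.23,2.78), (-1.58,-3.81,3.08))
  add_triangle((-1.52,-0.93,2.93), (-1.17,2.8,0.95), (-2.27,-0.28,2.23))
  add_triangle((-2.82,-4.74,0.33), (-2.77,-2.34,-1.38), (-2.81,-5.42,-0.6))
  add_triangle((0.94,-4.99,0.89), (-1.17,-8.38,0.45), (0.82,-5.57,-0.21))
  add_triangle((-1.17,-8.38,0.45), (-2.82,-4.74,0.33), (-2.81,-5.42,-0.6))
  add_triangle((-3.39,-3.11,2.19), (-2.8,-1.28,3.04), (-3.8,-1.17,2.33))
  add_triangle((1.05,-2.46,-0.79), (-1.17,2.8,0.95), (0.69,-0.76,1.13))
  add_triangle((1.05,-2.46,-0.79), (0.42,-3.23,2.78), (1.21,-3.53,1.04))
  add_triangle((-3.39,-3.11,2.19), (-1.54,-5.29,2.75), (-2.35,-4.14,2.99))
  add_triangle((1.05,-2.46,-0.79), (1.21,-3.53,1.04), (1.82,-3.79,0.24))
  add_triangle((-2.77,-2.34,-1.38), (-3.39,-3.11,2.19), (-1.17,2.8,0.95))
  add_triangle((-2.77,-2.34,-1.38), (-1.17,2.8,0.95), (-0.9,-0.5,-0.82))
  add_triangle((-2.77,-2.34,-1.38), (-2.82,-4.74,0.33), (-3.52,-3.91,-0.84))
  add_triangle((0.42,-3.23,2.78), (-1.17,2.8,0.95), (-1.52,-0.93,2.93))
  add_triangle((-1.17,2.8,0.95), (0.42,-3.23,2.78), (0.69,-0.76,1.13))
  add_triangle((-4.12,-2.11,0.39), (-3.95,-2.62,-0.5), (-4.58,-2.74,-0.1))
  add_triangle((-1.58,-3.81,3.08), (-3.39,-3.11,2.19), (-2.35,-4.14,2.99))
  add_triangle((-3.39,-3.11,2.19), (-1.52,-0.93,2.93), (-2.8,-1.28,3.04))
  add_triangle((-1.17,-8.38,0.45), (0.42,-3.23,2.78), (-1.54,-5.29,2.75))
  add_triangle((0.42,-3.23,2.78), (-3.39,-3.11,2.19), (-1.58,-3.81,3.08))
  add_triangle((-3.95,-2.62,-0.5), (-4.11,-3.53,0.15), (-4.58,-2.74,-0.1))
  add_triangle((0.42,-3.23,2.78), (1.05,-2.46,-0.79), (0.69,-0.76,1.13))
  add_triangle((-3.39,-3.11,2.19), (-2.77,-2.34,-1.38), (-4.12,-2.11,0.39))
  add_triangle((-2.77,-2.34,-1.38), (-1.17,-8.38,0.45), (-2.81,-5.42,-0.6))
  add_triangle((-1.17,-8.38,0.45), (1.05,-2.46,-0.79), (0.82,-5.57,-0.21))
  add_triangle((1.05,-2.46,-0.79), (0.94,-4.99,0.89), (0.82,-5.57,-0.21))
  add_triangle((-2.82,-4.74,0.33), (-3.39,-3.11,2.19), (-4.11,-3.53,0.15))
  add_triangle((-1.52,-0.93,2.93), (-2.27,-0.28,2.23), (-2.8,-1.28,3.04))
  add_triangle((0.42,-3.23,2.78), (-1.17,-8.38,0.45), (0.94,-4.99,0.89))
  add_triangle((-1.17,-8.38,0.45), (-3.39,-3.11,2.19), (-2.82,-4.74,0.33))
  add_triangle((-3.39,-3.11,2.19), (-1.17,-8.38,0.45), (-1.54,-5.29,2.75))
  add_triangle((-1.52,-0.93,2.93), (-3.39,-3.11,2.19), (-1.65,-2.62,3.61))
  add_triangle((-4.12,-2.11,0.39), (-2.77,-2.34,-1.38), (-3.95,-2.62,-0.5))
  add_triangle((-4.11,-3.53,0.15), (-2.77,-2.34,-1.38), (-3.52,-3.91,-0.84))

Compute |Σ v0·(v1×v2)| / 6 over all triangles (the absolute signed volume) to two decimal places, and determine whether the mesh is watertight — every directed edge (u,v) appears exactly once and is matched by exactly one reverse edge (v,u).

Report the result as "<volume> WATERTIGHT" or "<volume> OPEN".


Per-triangle v0·(v1×v2)/6:
  t1: +0.9176
  t2: +0.5751
  t3: +0.7618
  t4: +6.0769
  t5: +0.7666
  t6: +0.4574
  t7: +0.5729
  t8: -0.0164
  t9: +1.0633
  t10: +1.4732
  t11: +1.6757
  t12: +0.7320
  t13: +2.0546
  t14: -1.1263
  t15: +3.2894
  t16: +1.0852
  t17: +1.7755
  t18: +1.5445
  t19: +1.5691
  t20: +2.5518
  t21: +2.9023
  t22: +1.7020
  t23: +0.0065
  t24: -0.3900
  t25: +1.2567
  t26: -0.3576
  t27: +6.9583
  t28: +0.8342
  t29: +0.2445
  t30: +2.0441
  t31: +1.2758
  t32: +0.0179
  t33: +0.3455
  t34: +1.0954
  t35: +5.9172
  t36: -0.1369
  t37: +0.3853
  t38: +1.1123
  t39: -2.7318
  t40: +1.2771
  t41: +1.0668
  t42: +0.8214
  t43: +3.2500
  t44: +0.4268
  t45: +5.2017
  t46: +5.7864
  t47: +7.9156
  t48: +1.8852
  t49: +0.1204
  t50: +0.9256
Σ = +78.9587 → |volume| = 78.96

Directed edges: 150 total, each appears once with its reverse present → watertight.

78.96 WATERTIGHT


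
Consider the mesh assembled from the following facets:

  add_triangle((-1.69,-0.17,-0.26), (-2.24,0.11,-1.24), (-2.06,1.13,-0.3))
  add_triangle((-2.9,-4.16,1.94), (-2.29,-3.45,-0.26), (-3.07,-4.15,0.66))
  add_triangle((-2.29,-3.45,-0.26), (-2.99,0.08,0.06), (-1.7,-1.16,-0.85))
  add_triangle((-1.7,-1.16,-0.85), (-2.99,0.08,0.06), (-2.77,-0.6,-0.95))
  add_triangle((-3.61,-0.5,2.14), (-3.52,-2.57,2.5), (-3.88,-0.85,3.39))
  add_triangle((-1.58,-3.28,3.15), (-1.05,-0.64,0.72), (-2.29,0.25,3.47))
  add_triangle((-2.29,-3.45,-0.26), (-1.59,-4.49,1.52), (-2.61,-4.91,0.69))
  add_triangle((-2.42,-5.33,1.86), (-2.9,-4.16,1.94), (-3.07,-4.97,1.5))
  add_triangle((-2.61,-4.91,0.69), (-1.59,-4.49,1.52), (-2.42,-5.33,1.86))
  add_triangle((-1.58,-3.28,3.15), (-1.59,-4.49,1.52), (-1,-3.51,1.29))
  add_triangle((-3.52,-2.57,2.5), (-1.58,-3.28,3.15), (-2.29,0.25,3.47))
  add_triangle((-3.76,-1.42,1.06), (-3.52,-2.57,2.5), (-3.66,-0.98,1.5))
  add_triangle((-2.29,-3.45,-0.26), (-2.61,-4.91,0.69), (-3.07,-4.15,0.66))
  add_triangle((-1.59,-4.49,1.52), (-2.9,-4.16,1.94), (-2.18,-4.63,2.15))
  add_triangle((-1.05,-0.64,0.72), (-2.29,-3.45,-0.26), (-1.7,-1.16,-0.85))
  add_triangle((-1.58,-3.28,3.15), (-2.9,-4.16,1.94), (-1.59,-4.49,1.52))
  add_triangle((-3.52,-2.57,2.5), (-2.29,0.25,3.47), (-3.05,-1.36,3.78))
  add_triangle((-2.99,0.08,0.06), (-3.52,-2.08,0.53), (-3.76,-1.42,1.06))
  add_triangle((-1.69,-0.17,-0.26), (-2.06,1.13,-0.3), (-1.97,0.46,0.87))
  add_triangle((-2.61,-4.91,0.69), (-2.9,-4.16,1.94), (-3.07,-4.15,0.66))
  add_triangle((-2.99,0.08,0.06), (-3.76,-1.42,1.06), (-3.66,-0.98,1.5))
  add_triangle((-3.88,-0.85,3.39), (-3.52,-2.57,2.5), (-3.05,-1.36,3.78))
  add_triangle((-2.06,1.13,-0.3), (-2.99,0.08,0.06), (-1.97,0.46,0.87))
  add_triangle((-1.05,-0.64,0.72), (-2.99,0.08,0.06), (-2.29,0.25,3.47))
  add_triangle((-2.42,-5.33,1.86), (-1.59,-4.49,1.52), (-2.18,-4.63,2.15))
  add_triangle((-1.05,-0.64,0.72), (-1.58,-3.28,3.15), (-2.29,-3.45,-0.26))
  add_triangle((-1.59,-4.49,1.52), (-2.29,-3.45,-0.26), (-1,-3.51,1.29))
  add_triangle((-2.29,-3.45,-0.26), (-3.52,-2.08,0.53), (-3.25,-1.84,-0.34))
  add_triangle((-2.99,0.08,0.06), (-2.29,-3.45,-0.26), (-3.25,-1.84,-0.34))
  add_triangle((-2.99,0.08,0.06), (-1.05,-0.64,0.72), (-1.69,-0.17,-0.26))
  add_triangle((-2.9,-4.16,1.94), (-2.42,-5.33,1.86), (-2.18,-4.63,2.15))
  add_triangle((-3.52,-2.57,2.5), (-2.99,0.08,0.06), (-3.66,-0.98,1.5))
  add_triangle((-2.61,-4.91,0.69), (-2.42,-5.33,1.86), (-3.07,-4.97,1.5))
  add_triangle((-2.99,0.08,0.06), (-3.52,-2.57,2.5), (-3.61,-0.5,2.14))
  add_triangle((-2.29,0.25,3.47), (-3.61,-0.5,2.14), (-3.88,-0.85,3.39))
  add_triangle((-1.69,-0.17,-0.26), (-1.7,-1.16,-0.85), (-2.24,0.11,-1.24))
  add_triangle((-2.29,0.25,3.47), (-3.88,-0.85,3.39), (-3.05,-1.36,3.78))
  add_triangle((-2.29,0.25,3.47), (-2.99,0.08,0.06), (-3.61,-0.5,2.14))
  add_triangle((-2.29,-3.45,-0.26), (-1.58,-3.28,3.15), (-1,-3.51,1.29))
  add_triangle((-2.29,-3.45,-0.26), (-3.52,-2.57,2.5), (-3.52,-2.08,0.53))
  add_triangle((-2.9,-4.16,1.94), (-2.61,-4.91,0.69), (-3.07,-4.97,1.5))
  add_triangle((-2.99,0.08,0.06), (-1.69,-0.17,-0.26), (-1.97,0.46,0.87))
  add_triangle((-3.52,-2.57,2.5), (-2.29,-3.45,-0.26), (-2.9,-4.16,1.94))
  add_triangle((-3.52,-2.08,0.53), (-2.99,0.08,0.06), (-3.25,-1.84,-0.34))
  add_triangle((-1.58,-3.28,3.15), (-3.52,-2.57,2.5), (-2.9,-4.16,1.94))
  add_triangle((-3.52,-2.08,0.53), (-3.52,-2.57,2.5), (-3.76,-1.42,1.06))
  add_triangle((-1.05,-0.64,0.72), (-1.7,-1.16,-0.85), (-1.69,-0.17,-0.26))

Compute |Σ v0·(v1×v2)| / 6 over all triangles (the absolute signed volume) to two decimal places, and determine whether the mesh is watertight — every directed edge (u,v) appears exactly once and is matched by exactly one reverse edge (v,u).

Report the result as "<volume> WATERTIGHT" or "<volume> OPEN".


22.65 OPEN

Per-triangle v0·(v1×v2)/6:
  t1: -0.3388
  t2: -0.3310
  t3: +1.3632
  t4: +0.3071
  t5: +1.2879
  t6: -1.3655
  t7: +0.1538
  t8: +0.5634
  t9: +0.4237
  t10: +0.4027
  t11: +4.5864
  t12: +0.7440
  t13: +0.5553
  t14: -0.4071
  t15: -0.6850
  t16: +2.0113
  t17: -0.8821
  t18: +0.7186
  t19: -0.4387
  t20: +0.9150
  t21: +0.5521
  t22: +1.5547
  t23: +0.5141
  t24: -1.2057
  t25: +0.2097
  t26: -1.4850
  t27: +0.1783
  t28: +1.0488
  t29: -0.4152
  t30: -0.1728
  t31: +0.4462
  t32: -0.5890
  t33: +0.6603
  t34: +2.0227
  t35: +0.7693
  t36: -0.3050
  t37: +1.1994
  t38: +1.2124
  t39: -2.0639
  t40: +2.5972
  t41: -0.0231
  t42: +0.0294
  t43: +2.1358
  t44: +0.8802
  t45: +2.5794
  t46: +1.0687
  t47: -0.3341
Σ = +22.6489 → |volume| = 22.65

Directed edges: 141 total; 5 unmatched, e.g. (-2.24,0.11,-1.24)→(-2.06,1.13,-0.3) → open.


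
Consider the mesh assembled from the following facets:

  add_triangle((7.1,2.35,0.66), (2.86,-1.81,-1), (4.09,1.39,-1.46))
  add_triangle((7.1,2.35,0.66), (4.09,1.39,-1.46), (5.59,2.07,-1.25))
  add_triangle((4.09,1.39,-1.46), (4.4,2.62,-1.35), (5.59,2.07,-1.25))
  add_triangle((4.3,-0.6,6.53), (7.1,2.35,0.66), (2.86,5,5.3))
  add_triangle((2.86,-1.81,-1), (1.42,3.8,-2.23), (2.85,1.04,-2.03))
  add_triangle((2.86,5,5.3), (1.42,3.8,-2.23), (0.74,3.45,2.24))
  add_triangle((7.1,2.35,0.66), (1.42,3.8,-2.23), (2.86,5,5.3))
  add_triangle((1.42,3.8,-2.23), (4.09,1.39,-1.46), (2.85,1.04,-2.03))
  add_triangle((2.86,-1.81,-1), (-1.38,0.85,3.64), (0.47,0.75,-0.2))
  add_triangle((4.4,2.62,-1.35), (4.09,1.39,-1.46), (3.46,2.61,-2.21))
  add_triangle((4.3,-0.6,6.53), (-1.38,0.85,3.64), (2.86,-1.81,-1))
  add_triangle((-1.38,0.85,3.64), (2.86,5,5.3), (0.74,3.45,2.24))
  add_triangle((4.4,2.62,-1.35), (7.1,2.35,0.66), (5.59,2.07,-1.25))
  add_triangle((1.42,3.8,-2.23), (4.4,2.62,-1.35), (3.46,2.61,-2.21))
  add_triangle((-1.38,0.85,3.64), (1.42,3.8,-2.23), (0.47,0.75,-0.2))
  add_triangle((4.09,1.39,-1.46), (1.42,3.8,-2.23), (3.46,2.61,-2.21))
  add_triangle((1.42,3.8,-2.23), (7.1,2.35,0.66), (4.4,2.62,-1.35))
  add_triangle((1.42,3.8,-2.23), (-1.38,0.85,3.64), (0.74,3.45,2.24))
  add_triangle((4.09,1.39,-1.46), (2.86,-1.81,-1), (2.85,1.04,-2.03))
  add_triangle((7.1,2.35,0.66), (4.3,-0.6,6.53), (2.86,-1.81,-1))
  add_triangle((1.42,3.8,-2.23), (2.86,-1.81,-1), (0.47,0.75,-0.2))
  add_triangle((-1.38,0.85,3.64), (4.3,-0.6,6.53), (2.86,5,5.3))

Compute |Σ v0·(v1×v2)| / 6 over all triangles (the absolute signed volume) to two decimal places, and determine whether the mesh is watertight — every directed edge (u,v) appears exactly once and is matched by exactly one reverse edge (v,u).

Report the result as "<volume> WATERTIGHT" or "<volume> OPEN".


150.30 WATERTIGHT

Per-triangle v0·(v1×v2)/6:
  t1: +6.0570
  t2: +0.4027
  t3: +0.5459
  t4: +41.4565
  t5: +0.0350
  t6: +5.5423
  t7: +31.1664
  t8: +2.2061
  t9: -1.5761
  t10: +0.9631
  t11: +3.2822
  t12: +5.0189
  t13: +1.9793
  t14: +1.7648
  t15: -0.7555
  t16: -0.5201
  t17: +3.6789
  t18: +3.1455
  t19: +1.9193
  t20: +23.0277
  t21: -0.7856
  t22: +21.7424
Σ = +150.2966 → |volume| = 150.30

Directed edges: 66 total, each appears once with its reverse present → watertight.
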